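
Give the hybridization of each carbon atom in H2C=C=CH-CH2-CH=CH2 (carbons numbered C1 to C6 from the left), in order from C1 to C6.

C1 — 3 σ bonds, plus one π bond. Steric number 3, so sp2.
C2 — 2 σ bonds, plus two π bonds. Steric number 2, so sp.
C3 has 3 σ bonds, plus one π bond: steric number 3 → sp2.
C4 has 4 σ bonds: steric number 4 → sp3.
C5 (3 σ bonds, plus one π bond) has steric number 3: sp2.
C6: 3 σ bonds, plus one π bond — 3 electron domains, sp2.

C1 sp2, C2 sp, C3 sp2, C4 sp3, C5 sp2, C6 sp2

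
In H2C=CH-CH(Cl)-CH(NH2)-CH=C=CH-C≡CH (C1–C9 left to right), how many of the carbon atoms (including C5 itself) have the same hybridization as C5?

C5 is sp2 (one π bond).
C1: sp2 ✓
C2: sp2 ✓
C3: sp3
C4: sp3
C5: sp2 ✓
C6: sp
C7: sp2 ✓
C8: sp
C9: sp
4 carbons are sp2.

4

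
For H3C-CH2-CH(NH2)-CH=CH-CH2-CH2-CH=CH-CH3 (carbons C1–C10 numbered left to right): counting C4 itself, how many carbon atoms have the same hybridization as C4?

C4 is sp2 (one π bond).
C1: sp3
C2: sp3
C3: sp3
C4: sp2 ✓
C5: sp2 ✓
C6: sp3
C7: sp3
C8: sp2 ✓
C9: sp2 ✓
C10: sp3
4 carbons are sp2.

4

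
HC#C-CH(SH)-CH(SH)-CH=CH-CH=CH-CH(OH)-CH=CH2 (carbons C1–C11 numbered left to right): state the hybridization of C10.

C10: 3 σ bonds, plus one π bond; 3 regions of electron density → sp2.

sp2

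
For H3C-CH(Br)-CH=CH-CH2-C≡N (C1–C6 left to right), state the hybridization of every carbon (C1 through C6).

C1 sp3, C2 sp3, C3 sp2, C4 sp2, C5 sp3, C6 sp

C1 is sp3: 4 σ bonds, 4 electron-density regions.
C2 is sp3: 4 σ bonds, 4 electron-density regions.
C3 has 3 σ bonds, plus one π bond: steric number 3 → sp2.
C4 is sp2: 3 σ bonds, plus one π bond, 3 electron-density regions.
C5: 4 σ bonds; 4 regions of electron density → sp3.
C6 — 2 σ bonds, plus two π bonds. Steric number 2, so sp.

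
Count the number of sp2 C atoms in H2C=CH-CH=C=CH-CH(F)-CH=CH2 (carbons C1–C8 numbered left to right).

6

C1: sp2 ✓
C2: sp2 ✓
C3: sp2 ✓
C4: sp
C5: sp2 ✓
C6: sp3
C7: sp2 ✓
C8: sp2 ✓
C1, C2, C3, C5, C7, C8 → 6 sp2 carbons.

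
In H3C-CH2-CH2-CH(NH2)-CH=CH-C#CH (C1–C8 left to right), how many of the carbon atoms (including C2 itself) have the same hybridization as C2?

4

C2 is sp3 (only σ bonds).
C1: sp3 ✓
C2: sp3 ✓
C3: sp3 ✓
C4: sp3 ✓
C5: sp2
C6: sp2
C7: sp
C8: sp
4 carbons are sp3.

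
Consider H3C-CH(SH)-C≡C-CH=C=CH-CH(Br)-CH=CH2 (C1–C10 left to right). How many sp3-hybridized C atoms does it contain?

3

C1: sp3 ✓
C2: sp3 ✓
C3: sp
C4: sp
C5: sp2
C6: sp
C7: sp2
C8: sp3 ✓
C9: sp2
C10: sp2
C1, C2, C8 → 3 sp3 carbons.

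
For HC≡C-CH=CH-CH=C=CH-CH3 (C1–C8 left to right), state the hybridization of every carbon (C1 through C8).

C1 is sp: 2 σ bonds, plus two π bonds, 2 electron-density regions.
C2: 2 σ bonds, plus two π bonds — 2 electron domains, sp.
C3 — 3 σ bonds, plus one π bond. Steric number 3, so sp2.
C4 — 3 σ bonds, plus one π bond. Steric number 3, so sp2.
C5 is sp2: 3 σ bonds, plus one π bond, 3 electron-density regions.
C6 carries 2 σ bonds, plus two π bonds, giving a steric number of 2, so it is sp.
C7 (3 σ bonds, plus one π bond) has steric number 3: sp2.
C8 has 4 σ bonds: steric number 4 → sp3.

C1 sp, C2 sp, C3 sp2, C4 sp2, C5 sp2, C6 sp, C7 sp2, C8 sp3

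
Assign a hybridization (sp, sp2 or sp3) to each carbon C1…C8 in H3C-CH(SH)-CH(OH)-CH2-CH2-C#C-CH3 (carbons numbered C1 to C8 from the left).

C1 sp3, C2 sp3, C3 sp3, C4 sp3, C5 sp3, C6 sp, C7 sp, C8 sp3

C1 carries 4 σ bonds, giving a steric number of 4, so it is sp3.
C2: 4 σ bonds — 4 electron domains, sp3.
C3 is sp3: 4 σ bonds, 4 electron-density regions.
C4 has 4 σ bonds: steric number 4 → sp3.
C5 carries 4 σ bonds, giving a steric number of 4, so it is sp3.
C6 — 2 σ bonds, plus two π bonds. Steric number 2, so sp.
C7: 2 σ bonds, plus two π bonds; 2 regions of electron density → sp.
C8 has 4 σ bonds: steric number 4 → sp3.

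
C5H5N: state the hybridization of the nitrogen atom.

N has two σ bonds and one lone pair in the ring plane (steric number 3 → sp2); its p orbital contributes one electron to the aromatic π system via the C=N double bond.

sp²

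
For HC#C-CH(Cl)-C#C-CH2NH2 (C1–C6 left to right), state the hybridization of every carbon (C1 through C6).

C1 has 2 σ bonds, plus two π bonds: steric number 2 → sp.
C2 carries 2 σ bonds, plus two π bonds, giving a steric number of 2, so it is sp.
C3 (4 σ bonds) has steric number 4: sp3.
C4 has 2 σ bonds, plus two π bonds: steric number 2 → sp.
C5 carries 2 σ bonds, plus two π bonds, giving a steric number of 2, so it is sp.
C6 is sp3: 4 σ bonds, 4 electron-density regions.

C1 sp, C2 sp, C3 sp3, C4 sp, C5 sp, C6 sp3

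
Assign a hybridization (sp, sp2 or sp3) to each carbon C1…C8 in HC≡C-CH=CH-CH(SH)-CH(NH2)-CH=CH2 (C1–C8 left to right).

C1 sp, C2 sp, C3 sp2, C4 sp2, C5 sp3, C6 sp3, C7 sp2, C8 sp2

C1 — 2 σ bonds, plus two π bonds. Steric number 2, so sp.
C2 has 2 σ bonds, plus two π bonds: steric number 2 → sp.
C3: 3 σ bonds, plus one π bond; 3 regions of electron density → sp2.
C4: 3 σ bonds, plus one π bond; 3 regions of electron density → sp2.
C5: 4 σ bonds; 4 regions of electron density → sp3.
C6 carries 4 σ bonds, giving a steric number of 4, so it is sp3.
C7: 3 σ bonds, plus one π bond — 3 electron domains, sp2.
C8 carries 3 σ bonds, plus one π bond, giving a steric number of 3, so it is sp2.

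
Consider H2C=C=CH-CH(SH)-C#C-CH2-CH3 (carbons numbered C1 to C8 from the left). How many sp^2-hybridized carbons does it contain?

C1: sp2 ✓
C2: sp
C3: sp2 ✓
C4: sp3
C5: sp
C6: sp
C7: sp3
C8: sp3
C1, C3 → 2 sp2 carbons.

2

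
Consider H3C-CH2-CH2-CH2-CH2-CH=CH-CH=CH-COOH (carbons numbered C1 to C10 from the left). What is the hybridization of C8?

sp2

C8 — 3 σ bonds, plus one π bond. Steric number 3, so sp2.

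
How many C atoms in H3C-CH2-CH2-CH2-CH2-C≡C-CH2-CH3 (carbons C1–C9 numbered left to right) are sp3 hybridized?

7

C1: sp3 ✓
C2: sp3 ✓
C3: sp3 ✓
C4: sp3 ✓
C5: sp3 ✓
C6: sp
C7: sp
C8: sp3 ✓
C9: sp3 ✓
C1, C2, C3, C4, C5, C8, C9 → 7 sp3 carbons.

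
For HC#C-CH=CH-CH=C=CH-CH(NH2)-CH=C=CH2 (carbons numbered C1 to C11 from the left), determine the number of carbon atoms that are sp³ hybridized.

1

C1: sp
C2: sp
C3: sp2
C4: sp2
C5: sp2
C6: sp
C7: sp2
C8: sp3 ✓
C9: sp2
C10: sp
C11: sp2
C8 → 1 sp3 carbon.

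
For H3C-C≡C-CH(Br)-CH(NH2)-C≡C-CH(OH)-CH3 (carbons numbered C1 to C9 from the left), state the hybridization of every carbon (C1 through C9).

C1 (4 σ bonds) has steric number 4: sp3.
C2 has 2 σ bonds, plus two π bonds: steric number 2 → sp.
C3 — 2 σ bonds, plus two π bonds. Steric number 2, so sp.
C4 is sp3: 4 σ bonds, 4 electron-density regions.
C5: 4 σ bonds; 4 regions of electron density → sp3.
C6 has 2 σ bonds, plus two π bonds: steric number 2 → sp.
C7 (2 σ bonds, plus two π bonds) has steric number 2: sp.
C8 — 4 σ bonds. Steric number 4, so sp3.
C9: 4 σ bonds; 4 regions of electron density → sp3.

C1 sp3, C2 sp, C3 sp, C4 sp3, C5 sp3, C6 sp, C7 sp, C8 sp3, C9 sp3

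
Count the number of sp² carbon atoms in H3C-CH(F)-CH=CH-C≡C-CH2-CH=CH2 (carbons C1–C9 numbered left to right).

4

C1: sp3
C2: sp3
C3: sp2 ✓
C4: sp2 ✓
C5: sp
C6: sp
C7: sp3
C8: sp2 ✓
C9: sp2 ✓
C3, C4, C8, C9 → 4 sp2 carbons.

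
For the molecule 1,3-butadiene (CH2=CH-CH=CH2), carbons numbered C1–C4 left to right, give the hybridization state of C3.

sp2

C3: 3 σ bonds, plus one π bond; 3 regions of electron density → sp2.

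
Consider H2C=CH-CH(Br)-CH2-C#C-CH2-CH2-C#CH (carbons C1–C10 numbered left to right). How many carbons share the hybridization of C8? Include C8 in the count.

C8 is sp3 (only σ bonds).
C1: sp2
C2: sp2
C3: sp3 ✓
C4: sp3 ✓
C5: sp
C6: sp
C7: sp3 ✓
C8: sp3 ✓
C9: sp
C10: sp
4 carbons are sp3.

4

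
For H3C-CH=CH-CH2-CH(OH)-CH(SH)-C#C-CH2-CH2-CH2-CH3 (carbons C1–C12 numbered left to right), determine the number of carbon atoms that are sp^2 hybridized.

2

C1: sp3
C2: sp2 ✓
C3: sp2 ✓
C4: sp3
C5: sp3
C6: sp3
C7: sp
C8: sp
C9: sp3
C10: sp3
C11: sp3
C12: sp3
C2, C3 → 2 sp2 carbons.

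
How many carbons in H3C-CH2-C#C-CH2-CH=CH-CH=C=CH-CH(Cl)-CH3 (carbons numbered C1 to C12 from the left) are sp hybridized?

C1: sp3
C2: sp3
C3: sp ✓
C4: sp ✓
C5: sp3
C6: sp2
C7: sp2
C8: sp2
C9: sp ✓
C10: sp2
C11: sp3
C12: sp3
C3, C4, C9 → 3 sp carbons.

3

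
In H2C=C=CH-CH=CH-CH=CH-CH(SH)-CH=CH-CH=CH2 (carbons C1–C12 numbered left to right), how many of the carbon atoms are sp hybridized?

1

C1: sp2
C2: sp ✓
C3: sp2
C4: sp2
C5: sp2
C6: sp2
C7: sp2
C8: sp3
C9: sp2
C10: sp2
C11: sp2
C12: sp2
C2 → 1 sp carbon.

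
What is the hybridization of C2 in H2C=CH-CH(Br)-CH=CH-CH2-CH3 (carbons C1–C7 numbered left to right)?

C2 has 3 σ bonds, plus one π bond: steric number 3 → sp2.

sp2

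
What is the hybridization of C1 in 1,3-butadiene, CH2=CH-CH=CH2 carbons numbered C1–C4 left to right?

C1: 3 σ bonds, plus one π bond — 3 electron domains, sp2.

sp2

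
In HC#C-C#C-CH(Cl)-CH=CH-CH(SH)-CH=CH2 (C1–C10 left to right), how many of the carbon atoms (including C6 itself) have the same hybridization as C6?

C6 is sp2 (one π bond).
C1: sp
C2: sp
C3: sp
C4: sp
C5: sp3
C6: sp2 ✓
C7: sp2 ✓
C8: sp3
C9: sp2 ✓
C10: sp2 ✓
4 carbons are sp2.

4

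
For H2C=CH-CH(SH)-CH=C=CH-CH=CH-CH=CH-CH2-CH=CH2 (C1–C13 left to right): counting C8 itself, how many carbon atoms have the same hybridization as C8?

C8 is sp2 (one π bond).
C1: sp2 ✓
C2: sp2 ✓
C3: sp3
C4: sp2 ✓
C5: sp
C6: sp2 ✓
C7: sp2 ✓
C8: sp2 ✓
C9: sp2 ✓
C10: sp2 ✓
C11: sp3
C12: sp2 ✓
C13: sp2 ✓
10 carbons are sp2.

10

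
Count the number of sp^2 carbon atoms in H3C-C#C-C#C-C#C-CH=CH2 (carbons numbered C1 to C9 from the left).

C1: sp3
C2: sp
C3: sp
C4: sp
C5: sp
C6: sp
C7: sp
C8: sp2 ✓
C9: sp2 ✓
C8, C9 → 2 sp2 carbons.

2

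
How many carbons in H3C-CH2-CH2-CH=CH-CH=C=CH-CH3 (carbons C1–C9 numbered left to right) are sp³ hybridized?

4

C1: sp3 ✓
C2: sp3 ✓
C3: sp3 ✓
C4: sp2
C5: sp2
C6: sp2
C7: sp
C8: sp2
C9: sp3 ✓
C1, C2, C3, C9 → 4 sp3 carbons.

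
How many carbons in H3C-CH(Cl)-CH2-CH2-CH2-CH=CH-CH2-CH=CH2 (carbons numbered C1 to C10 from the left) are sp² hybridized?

C1: sp3
C2: sp3
C3: sp3
C4: sp3
C5: sp3
C6: sp2 ✓
C7: sp2 ✓
C8: sp3
C9: sp2 ✓
C10: sp2 ✓
C6, C7, C9, C10 → 4 sp2 carbons.

4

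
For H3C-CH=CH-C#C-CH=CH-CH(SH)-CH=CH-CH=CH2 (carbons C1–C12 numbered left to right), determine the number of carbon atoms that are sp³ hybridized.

2

C1: sp3 ✓
C2: sp2
C3: sp2
C4: sp
C5: sp
C6: sp2
C7: sp2
C8: sp3 ✓
C9: sp2
C10: sp2
C11: sp2
C12: sp2
C1, C8 → 2 sp3 carbons.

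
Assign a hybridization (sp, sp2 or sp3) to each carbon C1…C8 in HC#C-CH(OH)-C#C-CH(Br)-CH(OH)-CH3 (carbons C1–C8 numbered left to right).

C1 (2 σ bonds, plus two π bonds) has steric number 2: sp.
C2 carries 2 σ bonds, plus two π bonds, giving a steric number of 2, so it is sp.
C3 (4 σ bonds) has steric number 4: sp3.
C4 has 2 σ bonds, plus two π bonds: steric number 2 → sp.
C5 carries 2 σ bonds, plus two π bonds, giving a steric number of 2, so it is sp.
C6: 4 σ bonds; 4 regions of electron density → sp3.
C7 is sp3: 4 σ bonds, 4 electron-density regions.
C8 has 4 σ bonds: steric number 4 → sp3.

C1 sp, C2 sp, C3 sp3, C4 sp, C5 sp, C6 sp3, C7 sp3, C8 sp3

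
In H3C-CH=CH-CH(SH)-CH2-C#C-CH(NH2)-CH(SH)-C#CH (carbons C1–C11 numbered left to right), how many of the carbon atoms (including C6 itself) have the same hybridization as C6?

C6 is sp (two π bonds).
C1: sp3
C2: sp2
C3: sp2
C4: sp3
C5: sp3
C6: sp ✓
C7: sp ✓
C8: sp3
C9: sp3
C10: sp ✓
C11: sp ✓
4 carbons are sp.

4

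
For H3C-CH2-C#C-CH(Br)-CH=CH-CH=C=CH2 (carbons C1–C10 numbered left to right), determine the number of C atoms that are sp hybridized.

C1: sp3
C2: sp3
C3: sp ✓
C4: sp ✓
C5: sp3
C6: sp2
C7: sp2
C8: sp2
C9: sp ✓
C10: sp2
C3, C4, C9 → 3 sp carbons.

3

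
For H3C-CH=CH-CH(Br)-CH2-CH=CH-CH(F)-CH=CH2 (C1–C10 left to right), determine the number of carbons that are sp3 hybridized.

C1: sp3 ✓
C2: sp2
C3: sp2
C4: sp3 ✓
C5: sp3 ✓
C6: sp2
C7: sp2
C8: sp3 ✓
C9: sp2
C10: sp2
C1, C4, C5, C8 → 4 sp3 carbons.

4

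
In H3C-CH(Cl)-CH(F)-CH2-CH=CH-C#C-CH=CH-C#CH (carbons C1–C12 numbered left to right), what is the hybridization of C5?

sp^2

C5 carries 3 σ bonds, plus one π bond, giving a steric number of 3, so it is sp2.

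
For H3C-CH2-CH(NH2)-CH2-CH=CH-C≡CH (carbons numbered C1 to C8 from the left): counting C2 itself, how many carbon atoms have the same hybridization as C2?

C2 is sp3 (only σ bonds).
C1: sp3 ✓
C2: sp3 ✓
C3: sp3 ✓
C4: sp3 ✓
C5: sp2
C6: sp2
C7: sp
C8: sp
4 carbons are sp3.

4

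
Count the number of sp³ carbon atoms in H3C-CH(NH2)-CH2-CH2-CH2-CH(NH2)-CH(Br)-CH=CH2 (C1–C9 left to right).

C1: sp3 ✓
C2: sp3 ✓
C3: sp3 ✓
C4: sp3 ✓
C5: sp3 ✓
C6: sp3 ✓
C7: sp3 ✓
C8: sp2
C9: sp2
C1, C2, C3, C4, C5, C6, C7 → 7 sp3 carbons.

7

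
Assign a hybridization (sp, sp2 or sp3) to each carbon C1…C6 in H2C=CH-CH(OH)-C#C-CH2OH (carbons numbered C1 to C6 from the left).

C1 (3 σ bonds, plus one π bond) has steric number 3: sp2.
C2: 3 σ bonds, plus one π bond — 3 electron domains, sp2.
C3 carries 4 σ bonds, giving a steric number of 4, so it is sp3.
C4 has 2 σ bonds, plus two π bonds: steric number 2 → sp.
C5 carries 2 σ bonds, plus two π bonds, giving a steric number of 2, so it is sp.
C6 — 4 σ bonds. Steric number 4, so sp3.

C1 sp2, C2 sp2, C3 sp3, C4 sp, C5 sp, C6 sp3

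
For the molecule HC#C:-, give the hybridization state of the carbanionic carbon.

One σ bond + one lone pair = steric number 2 → sp.

sp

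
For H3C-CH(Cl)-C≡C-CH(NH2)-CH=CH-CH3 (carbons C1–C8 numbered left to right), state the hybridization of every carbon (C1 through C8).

C1 sp3, C2 sp3, C3 sp, C4 sp, C5 sp3, C6 sp2, C7 sp2, C8 sp3

C1 — 4 σ bonds. Steric number 4, so sp3.
C2 has 4 σ bonds: steric number 4 → sp3.
C3 (2 σ bonds, plus two π bonds) has steric number 2: sp.
C4 carries 2 σ bonds, plus two π bonds, giving a steric number of 2, so it is sp.
C5 carries 4 σ bonds, giving a steric number of 4, so it is sp3.
C6 has 3 σ bonds, plus one π bond: steric number 3 → sp2.
C7 is sp2: 3 σ bonds, plus one π bond, 3 electron-density regions.
C8 — 4 σ bonds. Steric number 4, so sp3.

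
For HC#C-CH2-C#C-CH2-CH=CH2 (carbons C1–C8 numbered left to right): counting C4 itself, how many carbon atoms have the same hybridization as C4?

4

C4 is sp (two π bonds).
C1: sp ✓
C2: sp ✓
C3: sp3
C4: sp ✓
C5: sp ✓
C6: sp3
C7: sp2
C8: sp2
4 carbons are sp.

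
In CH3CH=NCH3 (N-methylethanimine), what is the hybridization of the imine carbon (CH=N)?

The imine carbon (CH=N) carries 3 σ bonds, plus one π bond, giving a steric number of 3, so it is sp2.

sp²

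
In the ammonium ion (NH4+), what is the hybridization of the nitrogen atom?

Four σ bonds, no lone pair → sp3, tetrahedral.

sp3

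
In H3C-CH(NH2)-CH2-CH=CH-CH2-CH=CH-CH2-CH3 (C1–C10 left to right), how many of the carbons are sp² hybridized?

4

C1: sp3
C2: sp3
C3: sp3
C4: sp2 ✓
C5: sp2 ✓
C6: sp3
C7: sp2 ✓
C8: sp2 ✓
C9: sp3
C10: sp3
C4, C5, C7, C8 → 4 sp2 carbons.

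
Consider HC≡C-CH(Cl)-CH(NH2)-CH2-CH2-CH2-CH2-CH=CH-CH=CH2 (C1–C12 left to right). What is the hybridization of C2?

C2 has 2 σ bonds, plus two π bonds: steric number 2 → sp.

sp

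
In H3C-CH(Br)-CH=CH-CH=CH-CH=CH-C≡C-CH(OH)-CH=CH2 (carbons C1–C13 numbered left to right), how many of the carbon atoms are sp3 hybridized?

C1: sp3 ✓
C2: sp3 ✓
C3: sp2
C4: sp2
C5: sp2
C6: sp2
C7: sp2
C8: sp2
C9: sp
C10: sp
C11: sp3 ✓
C12: sp2
C13: sp2
C1, C2, C11 → 3 sp3 carbons.

3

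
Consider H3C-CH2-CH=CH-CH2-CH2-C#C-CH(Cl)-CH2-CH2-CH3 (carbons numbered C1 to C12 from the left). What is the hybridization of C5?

C5 is sp3: 4 σ bonds, 4 electron-density regions.

sp^3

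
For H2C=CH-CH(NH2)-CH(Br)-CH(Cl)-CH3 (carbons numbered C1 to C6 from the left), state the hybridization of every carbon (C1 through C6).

C1 is sp2: 3 σ bonds, plus one π bond, 3 electron-density regions.
C2 — 3 σ bonds, plus one π bond. Steric number 3, so sp2.
C3 (4 σ bonds) has steric number 4: sp3.
C4: 4 σ bonds; 4 regions of electron density → sp3.
C5 (4 σ bonds) has steric number 4: sp3.
C6 — 4 σ bonds. Steric number 4, so sp3.

C1 sp2, C2 sp2, C3 sp3, C4 sp3, C5 sp3, C6 sp3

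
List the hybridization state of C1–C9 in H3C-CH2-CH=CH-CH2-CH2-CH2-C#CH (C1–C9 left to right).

C1 sp3, C2 sp3, C3 sp2, C4 sp2, C5 sp3, C6 sp3, C7 sp3, C8 sp, C9 sp

C1 is sp3: 4 σ bonds, 4 electron-density regions.
C2 has 4 σ bonds: steric number 4 → sp3.
C3 carries 3 σ bonds, plus one π bond, giving a steric number of 3, so it is sp2.
C4 (3 σ bonds, plus one π bond) has steric number 3: sp2.
C5 carries 4 σ bonds, giving a steric number of 4, so it is sp3.
C6 has 4 σ bonds: steric number 4 → sp3.
C7: 4 σ bonds; 4 regions of electron density → sp3.
C8 (2 σ bonds, plus two π bonds) has steric number 2: sp.
C9 carries 2 σ bonds, plus two π bonds, giving a steric number of 2, so it is sp.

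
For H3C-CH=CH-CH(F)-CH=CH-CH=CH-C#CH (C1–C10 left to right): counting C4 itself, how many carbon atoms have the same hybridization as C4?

2

C4 is sp3 (only σ bonds).
C1: sp3 ✓
C2: sp2
C3: sp2
C4: sp3 ✓
C5: sp2
C6: sp2
C7: sp2
C8: sp2
C9: sp
C10: sp
2 carbons are sp3.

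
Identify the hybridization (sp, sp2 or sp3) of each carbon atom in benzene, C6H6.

Every ring carbon has three σ bonds and contributes one p electron to the aromatic π system.

sp²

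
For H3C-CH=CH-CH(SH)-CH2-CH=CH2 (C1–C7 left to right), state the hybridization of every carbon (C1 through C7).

C1 carries 4 σ bonds, giving a steric number of 4, so it is sp3.
C2 has 3 σ bonds, plus one π bond: steric number 3 → sp2.
C3 carries 3 σ bonds, plus one π bond, giving a steric number of 3, so it is sp2.
C4 is sp3: 4 σ bonds, 4 electron-density regions.
C5 has 4 σ bonds: steric number 4 → sp3.
C6 (3 σ bonds, plus one π bond) has steric number 3: sp2.
C7 is sp2: 3 σ bonds, plus one π bond, 3 electron-density regions.

C1 sp3, C2 sp2, C3 sp2, C4 sp3, C5 sp3, C6 sp2, C7 sp2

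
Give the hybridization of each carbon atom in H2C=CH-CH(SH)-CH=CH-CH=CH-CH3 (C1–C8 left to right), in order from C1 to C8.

C1 is sp2: 3 σ bonds, plus one π bond, 3 electron-density regions.
C2 — 3 σ bonds, plus one π bond. Steric number 3, so sp2.
C3 has 4 σ bonds: steric number 4 → sp3.
C4 — 3 σ bonds, plus one π bond. Steric number 3, so sp2.
C5: 3 σ bonds, plus one π bond; 3 regions of electron density → sp2.
C6 — 3 σ bonds, plus one π bond. Steric number 3, so sp2.
C7 has 3 σ bonds, plus one π bond: steric number 3 → sp2.
C8: 4 σ bonds; 4 regions of electron density → sp3.

C1 sp2, C2 sp2, C3 sp3, C4 sp2, C5 sp2, C6 sp2, C7 sp2, C8 sp3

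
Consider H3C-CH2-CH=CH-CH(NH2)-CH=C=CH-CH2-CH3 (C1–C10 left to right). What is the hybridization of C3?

C3 — 3 σ bonds, plus one π bond. Steric number 3, so sp2.

sp²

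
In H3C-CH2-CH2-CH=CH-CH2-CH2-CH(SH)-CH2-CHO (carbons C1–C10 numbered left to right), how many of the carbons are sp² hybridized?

3

C1: sp3
C2: sp3
C3: sp3
C4: sp2 ✓
C5: sp2 ✓
C6: sp3
C7: sp3
C8: sp3
C9: sp3
C10: sp2 ✓
C4, C5, C10 → 3 sp2 carbons.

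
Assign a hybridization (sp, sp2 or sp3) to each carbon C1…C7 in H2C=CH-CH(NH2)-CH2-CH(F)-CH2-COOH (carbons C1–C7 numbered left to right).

C1: 3 σ bonds, plus one π bond — 3 electron domains, sp2.
C2 — 3 σ bonds, plus one π bond. Steric number 3, so sp2.
C3 carries 4 σ bonds, giving a steric number of 4, so it is sp3.
C4 is sp3: 4 σ bonds, 4 electron-density regions.
C5 is sp3: 4 σ bonds, 4 electron-density regions.
C6 (4 σ bonds) has steric number 4: sp3.
C7 is sp2: 3 σ bonds, plus one π bond, 3 electron-density regions.

C1 sp2, C2 sp2, C3 sp3, C4 sp3, C5 sp3, C6 sp3, C7 sp2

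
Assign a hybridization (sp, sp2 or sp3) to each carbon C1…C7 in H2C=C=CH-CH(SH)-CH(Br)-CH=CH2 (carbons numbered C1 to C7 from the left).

C1 sp2, C2 sp, C3 sp2, C4 sp3, C5 sp3, C6 sp2, C7 sp2

C1 is sp2: 3 σ bonds, plus one π bond, 3 electron-density regions.
C2 (2 σ bonds, plus two π bonds) has steric number 2: sp.
C3 is sp2: 3 σ bonds, plus one π bond, 3 electron-density regions.
C4: 4 σ bonds; 4 regions of electron density → sp3.
C5 (4 σ bonds) has steric number 4: sp3.
C6 carries 3 σ bonds, plus one π bond, giving a steric number of 3, so it is sp2.
C7 — 3 σ bonds, plus one π bond. Steric number 3, so sp2.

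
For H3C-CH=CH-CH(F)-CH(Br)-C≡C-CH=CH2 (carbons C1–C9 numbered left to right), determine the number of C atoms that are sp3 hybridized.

C1: sp3 ✓
C2: sp2
C3: sp2
C4: sp3 ✓
C5: sp3 ✓
C6: sp
C7: sp
C8: sp2
C9: sp2
C1, C4, C5 → 3 sp3 carbons.

3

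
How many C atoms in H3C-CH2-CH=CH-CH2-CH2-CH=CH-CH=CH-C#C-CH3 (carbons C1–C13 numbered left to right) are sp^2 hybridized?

C1: sp3
C2: sp3
C3: sp2 ✓
C4: sp2 ✓
C5: sp3
C6: sp3
C7: sp2 ✓
C8: sp2 ✓
C9: sp2 ✓
C10: sp2 ✓
C11: sp
C12: sp
C13: sp3
C3, C4, C7, C8, C9, C10 → 6 sp2 carbons.

6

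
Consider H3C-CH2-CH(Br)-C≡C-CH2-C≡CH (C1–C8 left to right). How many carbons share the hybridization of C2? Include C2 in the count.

C2 is sp3 (only σ bonds).
C1: sp3 ✓
C2: sp3 ✓
C3: sp3 ✓
C4: sp
C5: sp
C6: sp3 ✓
C7: sp
C8: sp
4 carbons are sp3.

4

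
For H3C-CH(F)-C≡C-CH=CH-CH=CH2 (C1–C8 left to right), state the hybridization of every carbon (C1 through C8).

C1: 4 σ bonds; 4 regions of electron density → sp3.
C2 (4 σ bonds) has steric number 4: sp3.
C3: 2 σ bonds, plus two π bonds; 2 regions of electron density → sp.
C4: 2 σ bonds, plus two π bonds — 2 electron domains, sp.
C5 is sp2: 3 σ bonds, plus one π bond, 3 electron-density regions.
C6 — 3 σ bonds, plus one π bond. Steric number 3, so sp2.
C7 — 3 σ bonds, plus one π bond. Steric number 3, so sp2.
C8: 3 σ bonds, plus one π bond — 3 electron domains, sp2.

C1 sp3, C2 sp3, C3 sp, C4 sp, C5 sp2, C6 sp2, C7 sp2, C8 sp2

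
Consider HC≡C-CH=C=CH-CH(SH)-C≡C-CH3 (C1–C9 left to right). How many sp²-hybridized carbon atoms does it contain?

2

C1: sp
C2: sp
C3: sp2 ✓
C4: sp
C5: sp2 ✓
C6: sp3
C7: sp
C8: sp
C9: sp3
C3, C5 → 2 sp2 carbons.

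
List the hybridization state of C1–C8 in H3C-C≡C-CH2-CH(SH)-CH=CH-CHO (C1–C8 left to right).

C1: 4 σ bonds — 4 electron domains, sp3.
C2 has 2 σ bonds, plus two π bonds: steric number 2 → sp.
C3 (2 σ bonds, plus two π bonds) has steric number 2: sp.
C4 is sp3: 4 σ bonds, 4 electron-density regions.
C5: 4 σ bonds; 4 regions of electron density → sp3.
C6 — 3 σ bonds, plus one π bond. Steric number 3, so sp2.
C7: 3 σ bonds, plus one π bond; 3 regions of electron density → sp2.
C8 carries 3 σ bonds, plus one π bond, giving a steric number of 3, so it is sp2.

C1 sp3, C2 sp, C3 sp, C4 sp3, C5 sp3, C6 sp2, C7 sp2, C8 sp2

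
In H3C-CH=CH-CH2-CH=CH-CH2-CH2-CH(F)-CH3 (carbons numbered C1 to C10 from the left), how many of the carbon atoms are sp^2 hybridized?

C1: sp3
C2: sp2 ✓
C3: sp2 ✓
C4: sp3
C5: sp2 ✓
C6: sp2 ✓
C7: sp3
C8: sp3
C9: sp3
C10: sp3
C2, C3, C5, C6 → 4 sp2 carbons.

4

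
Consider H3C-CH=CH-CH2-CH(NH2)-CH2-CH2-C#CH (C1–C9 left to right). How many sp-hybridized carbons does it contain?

C1: sp3
C2: sp2
C3: sp2
C4: sp3
C5: sp3
C6: sp3
C7: sp3
C8: sp ✓
C9: sp ✓
C8, C9 → 2 sp carbons.

2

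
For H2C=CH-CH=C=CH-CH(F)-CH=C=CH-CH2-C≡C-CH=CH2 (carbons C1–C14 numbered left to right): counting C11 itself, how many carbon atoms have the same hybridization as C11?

4

C11 is sp (two π bonds).
C1: sp2
C2: sp2
C3: sp2
C4: sp ✓
C5: sp2
C6: sp3
C7: sp2
C8: sp ✓
C9: sp2
C10: sp3
C11: sp ✓
C12: sp ✓
C13: sp2
C14: sp2
4 carbons are sp.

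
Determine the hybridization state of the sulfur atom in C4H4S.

Analogous to furan: one S lone pair in the aromatic π system, S is sp2.

sp²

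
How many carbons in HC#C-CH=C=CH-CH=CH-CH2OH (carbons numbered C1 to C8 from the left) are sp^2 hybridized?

4

C1: sp
C2: sp
C3: sp2 ✓
C4: sp
C5: sp2 ✓
C6: sp2 ✓
C7: sp2 ✓
C8: sp3
C3, C5, C6, C7 → 4 sp2 carbons.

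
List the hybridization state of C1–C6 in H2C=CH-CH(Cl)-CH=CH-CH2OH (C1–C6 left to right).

C1 carries 3 σ bonds, plus one π bond, giving a steric number of 3, so it is sp2.
C2 has 3 σ bonds, plus one π bond: steric number 3 → sp2.
C3 carries 4 σ bonds, giving a steric number of 4, so it is sp3.
C4 (3 σ bonds, plus one π bond) has steric number 3: sp2.
C5: 3 σ bonds, plus one π bond — 3 electron domains, sp2.
C6 — 4 σ bonds. Steric number 4, so sp3.

C1 sp2, C2 sp2, C3 sp3, C4 sp2, C5 sp2, C6 sp3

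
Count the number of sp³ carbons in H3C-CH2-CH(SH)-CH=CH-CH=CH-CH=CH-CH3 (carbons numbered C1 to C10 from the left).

4

C1: sp3 ✓
C2: sp3 ✓
C3: sp3 ✓
C4: sp2
C5: sp2
C6: sp2
C7: sp2
C8: sp2
C9: sp2
C10: sp3 ✓
C1, C2, C3, C10 → 4 sp3 carbons.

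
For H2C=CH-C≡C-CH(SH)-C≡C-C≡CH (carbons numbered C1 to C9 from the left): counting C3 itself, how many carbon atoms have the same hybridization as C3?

6

C3 is sp (two π bonds).
C1: sp2
C2: sp2
C3: sp ✓
C4: sp ✓
C5: sp3
C6: sp ✓
C7: sp ✓
C8: sp ✓
C9: sp ✓
6 carbons are sp.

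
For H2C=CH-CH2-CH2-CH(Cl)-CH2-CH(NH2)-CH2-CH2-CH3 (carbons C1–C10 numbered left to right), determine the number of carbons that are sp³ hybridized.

8

C1: sp2
C2: sp2
C3: sp3 ✓
C4: sp3 ✓
C5: sp3 ✓
C6: sp3 ✓
C7: sp3 ✓
C8: sp3 ✓
C9: sp3 ✓
C10: sp3 ✓
C3, C4, C5, C6, C7, C8, C9, C10 → 8 sp3 carbons.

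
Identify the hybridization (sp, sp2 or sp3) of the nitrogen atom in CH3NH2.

Three σ bonds + one lone pair = steric number 4 → sp3.

sp3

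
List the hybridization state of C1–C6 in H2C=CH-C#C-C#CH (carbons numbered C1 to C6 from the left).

C1 sp2, C2 sp2, C3 sp, C4 sp, C5 sp, C6 sp

C1: 3 σ bonds, plus one π bond — 3 electron domains, sp2.
C2 is sp2: 3 σ bonds, plus one π bond, 3 electron-density regions.
C3: 2 σ bonds, plus two π bonds — 2 electron domains, sp.
C4 has 2 σ bonds, plus two π bonds: steric number 2 → sp.
C5 (2 σ bonds, plus two π bonds) has steric number 2: sp.
C6 carries 2 σ bonds, plus two π bonds, giving a steric number of 2, so it is sp.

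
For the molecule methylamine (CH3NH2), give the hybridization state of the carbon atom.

sp^3

The carbon atom carries 4 σ bonds, giving a steric number of 4, so it is sp3.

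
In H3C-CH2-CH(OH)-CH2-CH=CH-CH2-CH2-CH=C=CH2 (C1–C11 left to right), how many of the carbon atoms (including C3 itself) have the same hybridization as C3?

C3 is sp3 (only σ bonds).
C1: sp3 ✓
C2: sp3 ✓
C3: sp3 ✓
C4: sp3 ✓
C5: sp2
C6: sp2
C7: sp3 ✓
C8: sp3 ✓
C9: sp2
C10: sp
C11: sp2
6 carbons are sp3.

6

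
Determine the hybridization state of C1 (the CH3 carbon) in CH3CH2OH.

C1 (the CH3 carbon) — 4 σ bonds. Steric number 4, so sp3.

sp^3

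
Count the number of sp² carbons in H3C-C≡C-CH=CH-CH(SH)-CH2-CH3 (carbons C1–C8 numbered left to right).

2

C1: sp3
C2: sp
C3: sp
C4: sp2 ✓
C5: sp2 ✓
C6: sp3
C7: sp3
C8: sp3
C4, C5 → 2 sp2 carbons.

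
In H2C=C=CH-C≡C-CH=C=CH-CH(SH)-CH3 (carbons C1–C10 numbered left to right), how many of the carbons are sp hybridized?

4

C1: sp2
C2: sp ✓
C3: sp2
C4: sp ✓
C5: sp ✓
C6: sp2
C7: sp ✓
C8: sp2
C9: sp3
C10: sp3
C2, C4, C5, C7 → 4 sp carbons.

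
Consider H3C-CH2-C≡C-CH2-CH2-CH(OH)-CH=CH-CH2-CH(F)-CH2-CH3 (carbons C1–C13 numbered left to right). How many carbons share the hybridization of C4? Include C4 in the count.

2

C4 is sp (two π bonds).
C1: sp3
C2: sp3
C3: sp ✓
C4: sp ✓
C5: sp3
C6: sp3
C7: sp3
C8: sp2
C9: sp2
C10: sp3
C11: sp3
C12: sp3
C13: sp3
2 carbons are sp.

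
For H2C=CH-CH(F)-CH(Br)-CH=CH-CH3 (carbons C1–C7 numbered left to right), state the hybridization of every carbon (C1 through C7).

C1 sp2, C2 sp2, C3 sp3, C4 sp3, C5 sp2, C6 sp2, C7 sp3

C1 has 3 σ bonds, plus one π bond: steric number 3 → sp2.
C2 carries 3 σ bonds, plus one π bond, giving a steric number of 3, so it is sp2.
C3 — 4 σ bonds. Steric number 4, so sp3.
C4 — 4 σ bonds. Steric number 4, so sp3.
C5 carries 3 σ bonds, plus one π bond, giving a steric number of 3, so it is sp2.
C6: 3 σ bonds, plus one π bond — 3 electron domains, sp2.
C7 carries 4 σ bonds, giving a steric number of 4, so it is sp3.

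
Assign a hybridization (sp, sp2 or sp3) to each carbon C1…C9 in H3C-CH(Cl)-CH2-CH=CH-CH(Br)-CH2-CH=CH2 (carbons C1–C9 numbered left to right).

C1 sp3, C2 sp3, C3 sp3, C4 sp2, C5 sp2, C6 sp3, C7 sp3, C8 sp2, C9 sp2

C1 (4 σ bonds) has steric number 4: sp3.
C2 carries 4 σ bonds, giving a steric number of 4, so it is sp3.
C3 — 4 σ bonds. Steric number 4, so sp3.
C4 carries 3 σ bonds, plus one π bond, giving a steric number of 3, so it is sp2.
C5 has 3 σ bonds, plus one π bond: steric number 3 → sp2.
C6 carries 4 σ bonds, giving a steric number of 4, so it is sp3.
C7 carries 4 σ bonds, giving a steric number of 4, so it is sp3.
C8 (3 σ bonds, plus one π bond) has steric number 3: sp2.
C9 carries 3 σ bonds, plus one π bond, giving a steric number of 3, so it is sp2.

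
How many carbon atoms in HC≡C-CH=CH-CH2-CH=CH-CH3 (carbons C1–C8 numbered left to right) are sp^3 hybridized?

2

C1: sp
C2: sp
C3: sp2
C4: sp2
C5: sp3 ✓
C6: sp2
C7: sp2
C8: sp3 ✓
C5, C8 → 2 sp3 carbons.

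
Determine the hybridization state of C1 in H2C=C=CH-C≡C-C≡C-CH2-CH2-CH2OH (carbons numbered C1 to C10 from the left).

sp2

C1: 3 σ bonds, plus one π bond — 3 electron domains, sp2.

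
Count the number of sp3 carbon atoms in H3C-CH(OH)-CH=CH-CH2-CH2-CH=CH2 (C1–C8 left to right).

C1: sp3 ✓
C2: sp3 ✓
C3: sp2
C4: sp2
C5: sp3 ✓
C6: sp3 ✓
C7: sp2
C8: sp2
C1, C2, C5, C6 → 4 sp3 carbons.

4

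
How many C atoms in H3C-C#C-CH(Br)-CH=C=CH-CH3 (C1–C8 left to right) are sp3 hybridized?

C1: sp3 ✓
C2: sp
C3: sp
C4: sp3 ✓
C5: sp2
C6: sp
C7: sp2
C8: sp3 ✓
C1, C4, C8 → 3 sp3 carbons.

3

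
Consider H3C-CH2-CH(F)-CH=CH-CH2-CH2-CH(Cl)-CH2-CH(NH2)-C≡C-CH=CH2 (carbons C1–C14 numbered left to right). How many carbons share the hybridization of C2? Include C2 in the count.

C2 is sp3 (only σ bonds).
C1: sp3 ✓
C2: sp3 ✓
C3: sp3 ✓
C4: sp2
C5: sp2
C6: sp3 ✓
C7: sp3 ✓
C8: sp3 ✓
C9: sp3 ✓
C10: sp3 ✓
C11: sp
C12: sp
C13: sp2
C14: sp2
8 carbons are sp3.

8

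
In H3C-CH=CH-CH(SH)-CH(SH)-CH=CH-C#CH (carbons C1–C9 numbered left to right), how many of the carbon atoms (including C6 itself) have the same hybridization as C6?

4

C6 is sp2 (one π bond).
C1: sp3
C2: sp2 ✓
C3: sp2 ✓
C4: sp3
C5: sp3
C6: sp2 ✓
C7: sp2 ✓
C8: sp
C9: sp
4 carbons are sp2.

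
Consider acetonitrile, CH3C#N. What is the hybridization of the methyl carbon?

The methyl carbon is sp3: 4 σ bonds, 4 electron-density regions.

sp^3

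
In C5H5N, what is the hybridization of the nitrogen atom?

sp2

N has two σ bonds and one lone pair in the ring plane (steric number 3 → sp2); its p orbital contributes one electron to the aromatic π system via the C=N double bond.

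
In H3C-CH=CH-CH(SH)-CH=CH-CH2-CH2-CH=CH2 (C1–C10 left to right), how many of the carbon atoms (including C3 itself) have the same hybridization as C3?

6

C3 is sp2 (one π bond).
C1: sp3
C2: sp2 ✓
C3: sp2 ✓
C4: sp3
C5: sp2 ✓
C6: sp2 ✓
C7: sp3
C8: sp3
C9: sp2 ✓
C10: sp2 ✓
6 carbons are sp2.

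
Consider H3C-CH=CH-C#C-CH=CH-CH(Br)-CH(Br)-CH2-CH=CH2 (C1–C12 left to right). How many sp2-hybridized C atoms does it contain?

6

C1: sp3
C2: sp2 ✓
C3: sp2 ✓
C4: sp
C5: sp
C6: sp2 ✓
C7: sp2 ✓
C8: sp3
C9: sp3
C10: sp3
C11: sp2 ✓
C12: sp2 ✓
C2, C3, C6, C7, C11, C12 → 6 sp2 carbons.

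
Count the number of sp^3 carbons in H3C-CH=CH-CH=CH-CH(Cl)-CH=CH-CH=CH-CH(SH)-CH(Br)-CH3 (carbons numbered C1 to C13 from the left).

C1: sp3 ✓
C2: sp2
C3: sp2
C4: sp2
C5: sp2
C6: sp3 ✓
C7: sp2
C8: sp2
C9: sp2
C10: sp2
C11: sp3 ✓
C12: sp3 ✓
C13: sp3 ✓
C1, C6, C11, C12, C13 → 5 sp3 carbons.

5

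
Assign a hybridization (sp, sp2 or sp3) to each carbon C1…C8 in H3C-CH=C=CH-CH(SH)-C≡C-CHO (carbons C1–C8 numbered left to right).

C1: 4 σ bonds; 4 regions of electron density → sp3.
C2 (3 σ bonds, plus one π bond) has steric number 3: sp2.
C3 — 2 σ bonds, plus two π bonds. Steric number 2, so sp.
C4 — 3 σ bonds, plus one π bond. Steric number 3, so sp2.
C5: 4 σ bonds; 4 regions of electron density → sp3.
C6 is sp: 2 σ bonds, plus two π bonds, 2 electron-density regions.
C7 (2 σ bonds, plus two π bonds) has steric number 2: sp.
C8 has 3 σ bonds, plus one π bond: steric number 3 → sp2.

C1 sp3, C2 sp2, C3 sp, C4 sp2, C5 sp3, C6 sp, C7 sp, C8 sp2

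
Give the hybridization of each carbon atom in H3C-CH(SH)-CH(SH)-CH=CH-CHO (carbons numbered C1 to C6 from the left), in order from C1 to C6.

C1 carries 4 σ bonds, giving a steric number of 4, so it is sp3.
C2 (4 σ bonds) has steric number 4: sp3.
C3 carries 4 σ bonds, giving a steric number of 4, so it is sp3.
C4: 3 σ bonds, plus one π bond; 3 regions of electron density → sp2.
C5: 3 σ bonds, plus one π bond; 3 regions of electron density → sp2.
C6: 3 σ bonds, plus one π bond; 3 regions of electron density → sp2.

C1 sp3, C2 sp3, C3 sp3, C4 sp2, C5 sp2, C6 sp2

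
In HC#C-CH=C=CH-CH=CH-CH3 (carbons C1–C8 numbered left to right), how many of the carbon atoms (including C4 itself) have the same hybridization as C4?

3

C4 is sp (two π bonds).
C1: sp ✓
C2: sp ✓
C3: sp2
C4: sp ✓
C5: sp2
C6: sp2
C7: sp2
C8: sp3
3 carbons are sp.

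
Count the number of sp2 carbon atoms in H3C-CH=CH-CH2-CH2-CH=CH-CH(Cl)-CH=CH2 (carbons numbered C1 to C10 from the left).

C1: sp3
C2: sp2 ✓
C3: sp2 ✓
C4: sp3
C5: sp3
C6: sp2 ✓
C7: sp2 ✓
C8: sp3
C9: sp2 ✓
C10: sp2 ✓
C2, C3, C6, C7, C9, C10 → 6 sp2 carbons.

6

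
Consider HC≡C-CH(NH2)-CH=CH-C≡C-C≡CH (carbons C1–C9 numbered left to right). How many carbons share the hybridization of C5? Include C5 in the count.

C5 is sp2 (one π bond).
C1: sp
C2: sp
C3: sp3
C4: sp2 ✓
C5: sp2 ✓
C6: sp
C7: sp
C8: sp
C9: sp
2 carbons are sp2.

2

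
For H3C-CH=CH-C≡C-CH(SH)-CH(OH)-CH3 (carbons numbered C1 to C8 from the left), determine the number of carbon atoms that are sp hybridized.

2

C1: sp3
C2: sp2
C3: sp2
C4: sp ✓
C5: sp ✓
C6: sp3
C7: sp3
C8: sp3
C4, C5 → 2 sp carbons.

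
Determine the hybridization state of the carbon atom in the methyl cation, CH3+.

Three σ bonds to H, empty p orbital → sp2, trigonal planar.

sp²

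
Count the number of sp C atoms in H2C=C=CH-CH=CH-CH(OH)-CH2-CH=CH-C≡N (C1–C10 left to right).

C1: sp2
C2: sp ✓
C3: sp2
C4: sp2
C5: sp2
C6: sp3
C7: sp3
C8: sp2
C9: sp2
C10: sp ✓
C2, C10 → 2 sp carbons.

2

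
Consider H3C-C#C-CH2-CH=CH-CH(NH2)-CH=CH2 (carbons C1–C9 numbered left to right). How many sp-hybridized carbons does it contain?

C1: sp3
C2: sp ✓
C3: sp ✓
C4: sp3
C5: sp2
C6: sp2
C7: sp3
C8: sp2
C9: sp2
C2, C3 → 2 sp carbons.

2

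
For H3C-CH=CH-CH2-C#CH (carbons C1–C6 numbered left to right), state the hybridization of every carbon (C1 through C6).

C1 (4 σ bonds) has steric number 4: sp3.
C2 carries 3 σ bonds, plus one π bond, giving a steric number of 3, so it is sp2.
C3 has 3 σ bonds, plus one π bond: steric number 3 → sp2.
C4: 4 σ bonds; 4 regions of electron density → sp3.
C5 is sp: 2 σ bonds, plus two π bonds, 2 electron-density regions.
C6: 2 σ bonds, plus two π bonds — 2 electron domains, sp.

C1 sp3, C2 sp2, C3 sp2, C4 sp3, C5 sp, C6 sp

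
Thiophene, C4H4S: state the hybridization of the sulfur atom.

sp2

Analogous to furan: one S lone pair in the aromatic π system, S is sp2.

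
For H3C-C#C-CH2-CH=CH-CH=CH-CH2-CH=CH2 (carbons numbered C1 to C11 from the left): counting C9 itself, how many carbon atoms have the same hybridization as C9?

3

C9 is sp3 (only σ bonds).
C1: sp3 ✓
C2: sp
C3: sp
C4: sp3 ✓
C5: sp2
C6: sp2
C7: sp2
C8: sp2
C9: sp3 ✓
C10: sp2
C11: sp2
3 carbons are sp3.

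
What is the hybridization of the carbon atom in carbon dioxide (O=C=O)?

Two σ bonds, two π bonds → steric number 2 → sp.

sp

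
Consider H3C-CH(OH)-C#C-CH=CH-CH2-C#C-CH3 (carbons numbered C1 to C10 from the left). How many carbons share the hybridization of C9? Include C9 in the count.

4

C9 is sp (two π bonds).
C1: sp3
C2: sp3
C3: sp ✓
C4: sp ✓
C5: sp2
C6: sp2
C7: sp3
C8: sp ✓
C9: sp ✓
C10: sp3
4 carbons are sp.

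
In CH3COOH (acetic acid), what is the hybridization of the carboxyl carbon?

The carboxyl carbon carries 3 σ bonds, plus one π bond, giving a steric number of 3, so it is sp2.

sp²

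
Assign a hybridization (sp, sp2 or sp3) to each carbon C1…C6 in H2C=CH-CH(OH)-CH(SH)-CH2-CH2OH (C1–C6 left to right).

C1: 3 σ bonds, plus one π bond — 3 electron domains, sp2.
C2: 3 σ bonds, plus one π bond — 3 electron domains, sp2.
C3 has 4 σ bonds: steric number 4 → sp3.
C4 has 4 σ bonds: steric number 4 → sp3.
C5: 4 σ bonds — 4 electron domains, sp3.
C6 (4 σ bonds) has steric number 4: sp3.

C1 sp2, C2 sp2, C3 sp3, C4 sp3, C5 sp3, C6 sp3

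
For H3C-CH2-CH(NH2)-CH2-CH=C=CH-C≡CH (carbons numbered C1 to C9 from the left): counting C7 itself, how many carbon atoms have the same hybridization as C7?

2

C7 is sp2 (one π bond).
C1: sp3
C2: sp3
C3: sp3
C4: sp3
C5: sp2 ✓
C6: sp
C7: sp2 ✓
C8: sp
C9: sp
2 carbons are sp2.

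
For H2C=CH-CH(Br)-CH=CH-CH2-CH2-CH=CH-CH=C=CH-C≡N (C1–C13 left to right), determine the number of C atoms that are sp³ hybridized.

C1: sp2
C2: sp2
C3: sp3 ✓
C4: sp2
C5: sp2
C6: sp3 ✓
C7: sp3 ✓
C8: sp2
C9: sp2
C10: sp2
C11: sp
C12: sp2
C13: sp
C3, C6, C7 → 3 sp3 carbons.

3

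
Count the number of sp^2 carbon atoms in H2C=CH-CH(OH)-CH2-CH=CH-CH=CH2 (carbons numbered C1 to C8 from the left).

6

C1: sp2 ✓
C2: sp2 ✓
C3: sp3
C4: sp3
C5: sp2 ✓
C6: sp2 ✓
C7: sp2 ✓
C8: sp2 ✓
C1, C2, C5, C6, C7, C8 → 6 sp2 carbons.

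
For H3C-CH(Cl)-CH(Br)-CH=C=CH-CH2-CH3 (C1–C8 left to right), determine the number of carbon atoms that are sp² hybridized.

C1: sp3
C2: sp3
C3: sp3
C4: sp2 ✓
C5: sp
C6: sp2 ✓
C7: sp3
C8: sp3
C4, C6 → 2 sp2 carbons.

2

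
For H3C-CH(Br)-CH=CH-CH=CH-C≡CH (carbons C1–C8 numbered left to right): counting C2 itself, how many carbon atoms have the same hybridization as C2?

2

C2 is sp3 (only σ bonds).
C1: sp3 ✓
C2: sp3 ✓
C3: sp2
C4: sp2
C5: sp2
C6: sp2
C7: sp
C8: sp
2 carbons are sp3.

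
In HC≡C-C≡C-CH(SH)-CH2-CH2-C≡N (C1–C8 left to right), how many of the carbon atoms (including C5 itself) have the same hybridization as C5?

3

C5 is sp3 (only σ bonds).
C1: sp
C2: sp
C3: sp
C4: sp
C5: sp3 ✓
C6: sp3 ✓
C7: sp3 ✓
C8: sp
3 carbons are sp3.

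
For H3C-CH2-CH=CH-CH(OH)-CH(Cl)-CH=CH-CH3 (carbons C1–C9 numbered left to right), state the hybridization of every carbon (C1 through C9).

C1 sp3, C2 sp3, C3 sp2, C4 sp2, C5 sp3, C6 sp3, C7 sp2, C8 sp2, C9 sp3

C1 has 4 σ bonds: steric number 4 → sp3.
C2 — 4 σ bonds. Steric number 4, so sp3.
C3 has 3 σ bonds, plus one π bond: steric number 3 → sp2.
C4: 3 σ bonds, plus one π bond — 3 electron domains, sp2.
C5 is sp3: 4 σ bonds, 4 electron-density regions.
C6: 4 σ bonds — 4 electron domains, sp3.
C7 is sp2: 3 σ bonds, plus one π bond, 3 electron-density regions.
C8 is sp2: 3 σ bonds, plus one π bond, 3 electron-density regions.
C9 (4 σ bonds) has steric number 4: sp3.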